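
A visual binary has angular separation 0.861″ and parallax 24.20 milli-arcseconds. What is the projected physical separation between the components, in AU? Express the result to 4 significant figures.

35.58 AU

d = 1/p = 1/0.02420″ = 41.322 pc.
At distance d (pc), an angle of θ arcsec spans θ·d AU: s = 0.861 × 41.322 = 35.578 AU.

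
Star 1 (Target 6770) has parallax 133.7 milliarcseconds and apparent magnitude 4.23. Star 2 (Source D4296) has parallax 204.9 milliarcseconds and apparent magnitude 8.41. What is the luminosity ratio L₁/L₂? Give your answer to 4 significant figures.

L₁/L₂ = 110.4

d₁ = 1/p₁ = 1/0.1337″ = 7.4794 pc; d₂ = 1/p₂ = 1/0.2049″ = 4.8804 pc.
M₁ = m₁ − 5 log₁₀ d₁ + 5 = 4.23 − 4.3693 + 5 = 4.8607.
M₂ = 8.41 − 3.4423 + 5 = 9.9677.
L₁/L₂ = 10^(0.4(M₂ − M₁)) = 10^(0.4 × 5.1070) = 10^2.04280 = 110.36.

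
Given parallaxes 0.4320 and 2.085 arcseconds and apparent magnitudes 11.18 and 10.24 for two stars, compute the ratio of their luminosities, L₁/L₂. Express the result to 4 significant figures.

d₁ = 1/p₁ = 1/0.4320″ = 2.3148 pc; d₂ = 1/p₂ = 1/2.085″ = 0.47962 pc.
M₁ = m₁ − 5 log₁₀ d₁ + 5 = 11.18 − 1.8226 + 5 = 14.3574.
M₂ = 10.24 − (-1.5955) + 5 = 16.8355.
L₁/L₂ = 10^(0.4(M₂ − M₁)) = 10^(0.4 × 2.4781) = 10^0.99124 = 9.8003.

L₁/L₂ = 9.800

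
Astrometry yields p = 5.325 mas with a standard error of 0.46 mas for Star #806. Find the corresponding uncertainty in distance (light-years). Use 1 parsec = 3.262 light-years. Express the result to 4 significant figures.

52.92 ly

d = 1/p, so σ_d = σ_p / p².
σ_d = 0.000460 / (0.005325)² = 0.000460 / 0.000028356 = 16.222 pc = 16.222 × 3.262 ly = 52.916 ly.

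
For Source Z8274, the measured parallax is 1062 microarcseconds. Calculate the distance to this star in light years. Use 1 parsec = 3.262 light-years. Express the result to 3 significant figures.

p = 1062 microarcseconds = 0.001062 arcsec.
d = 1/p = 1/0.001062 = 941.62 pc.
In light-years: 941.62 × 3.262 = 3071.6 ly.

3070 light years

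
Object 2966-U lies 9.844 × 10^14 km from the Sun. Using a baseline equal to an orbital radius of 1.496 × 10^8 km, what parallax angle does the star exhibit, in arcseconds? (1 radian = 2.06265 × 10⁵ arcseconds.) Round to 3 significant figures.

0.0313 arcsec

θ ≈ B/d = (1.496 × 10^8) / (9.844 × 10^14) = 1.5197 × 10^-7 rad.
In arcseconds: 1.5197 × 10^-7 × 206265 = 0.031346″.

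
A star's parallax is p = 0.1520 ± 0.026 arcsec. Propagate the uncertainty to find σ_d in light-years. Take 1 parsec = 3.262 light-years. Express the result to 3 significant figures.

d = 1/p, so σ_d = σ_p / p².
σ_d = 0.0260 / (0.1520)² = 0.0260 / 0.023104 = 1.1253 pc = 1.1253 × 3.262 ly = 3.6707 ly.

3.67 ly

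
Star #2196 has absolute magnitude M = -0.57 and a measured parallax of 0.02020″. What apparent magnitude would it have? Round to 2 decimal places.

m = 2.90

d = 1/p = 1/0.02020″ = 49.505 pc.
m − M = 5 log₁₀ d − 5 = 5 log₁₀(49.505) − 5 = 8.4732 − 5 = 3.4732.
m = M + (m − M) = -0.57 + 3.4732 = 2.90.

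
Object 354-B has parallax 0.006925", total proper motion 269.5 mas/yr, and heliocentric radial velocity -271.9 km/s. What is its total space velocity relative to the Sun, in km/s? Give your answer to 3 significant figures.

d = 1/p = 1/0.006925″ = 144.4 pc.
μ = 269.5 mas/yr = 0.2695 ″/yr.
v_t = 4.740 μ d = 4.740 × 0.2695 × 144.4 = 184.46 km/s.
v = √(v_r² + v_t²) = √((-271.9)² + 184.46²) = √107955 = 328.57 km/s.

329 km/s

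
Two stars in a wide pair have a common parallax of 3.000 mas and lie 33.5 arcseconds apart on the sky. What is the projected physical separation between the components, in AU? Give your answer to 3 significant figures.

d = 1/p = 1/0.003000″ = 333.33 pc.
At distance d (pc), an angle of θ arcsec spans θ·d AU: s = 33.5 × 333.33 = 11167 AU.

11200 AU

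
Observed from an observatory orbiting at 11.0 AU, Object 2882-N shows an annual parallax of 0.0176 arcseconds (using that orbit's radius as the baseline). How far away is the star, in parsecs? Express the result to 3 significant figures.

625 pc

With baseline B (in AU) and parallax p (in arcsec), d = B/p parsecs.
d = 11.0 / 0.0176 = 625 pc.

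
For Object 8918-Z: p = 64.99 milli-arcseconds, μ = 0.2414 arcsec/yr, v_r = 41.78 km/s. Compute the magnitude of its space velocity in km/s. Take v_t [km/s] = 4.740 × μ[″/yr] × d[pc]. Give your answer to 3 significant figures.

d = 1/p = 1/0.06499″ = 15.387 pc.
v_t = 4.740 μ d = 4.740 × 0.2414 × 15.387 = 17.606 km/s.
v = √(v_r² + v_t²) = √(41.78² + 17.606²) = √2055.54 = 45.338 km/s.

45.3 km/s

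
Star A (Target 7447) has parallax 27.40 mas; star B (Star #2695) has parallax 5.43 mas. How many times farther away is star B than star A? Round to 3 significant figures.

Since d = 1/p, d_B/d_A = p_A/p_B.
= 27.40 / 5.43 = 5.046.

5.05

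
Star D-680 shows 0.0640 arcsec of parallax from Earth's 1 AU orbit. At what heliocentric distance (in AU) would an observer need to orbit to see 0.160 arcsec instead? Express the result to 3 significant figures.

Parallax scales linearly with baseline: p ∝ B, so B = p_target / p_Earth × 1 AU.
B = 0.160 / 0.0640 = 2.5 AU.

2.50 AU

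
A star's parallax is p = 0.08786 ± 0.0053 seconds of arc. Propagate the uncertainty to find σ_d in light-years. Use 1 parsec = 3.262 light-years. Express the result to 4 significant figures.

d = 1/p, so σ_d = σ_p / p².
σ_d = 0.00530 / (0.08786)² = 0.00530 / 0.0077194 = 0.68658 pc = 0.68658 × 3.262 ly = 2.2396 ly.

2.240 ly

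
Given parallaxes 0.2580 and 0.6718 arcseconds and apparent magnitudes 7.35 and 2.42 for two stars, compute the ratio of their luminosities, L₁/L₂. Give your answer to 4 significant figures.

L₁/L₂ = 0.07232

d₁ = 1/p₁ = 1/0.2580″ = 3.876 pc; d₂ = 1/p₂ = 1/0.6718″ = 1.4885 pc.
M₁ = m₁ − 5 log₁₀ d₁ + 5 = 7.35 − 2.9419 + 5 = 9.4081.
M₂ = 2.42 − 0.8637 + 5 = 6.5563.
L₁/L₂ = 10^(0.4(M₂ − M₁)) = 10^(0.4 × (-2.8518)) = 10^(-1.14072) = 0.072324.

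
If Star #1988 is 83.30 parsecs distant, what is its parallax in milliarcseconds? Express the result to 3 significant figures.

p = 1/d = 1/83.3 = 0.012005 arcsec.
= 0.012005 × 1000 = 12.005 mas.

12.0 mas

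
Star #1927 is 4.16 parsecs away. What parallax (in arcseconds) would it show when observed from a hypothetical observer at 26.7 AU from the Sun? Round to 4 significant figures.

p (arcsec) = B (AU) / d (pc).
p = 26.7 / 4.16 = 6.4183 arcsec.

6.418 arcsec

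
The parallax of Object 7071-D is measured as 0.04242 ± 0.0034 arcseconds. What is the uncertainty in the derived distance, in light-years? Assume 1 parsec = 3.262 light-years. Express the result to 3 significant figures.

6.16 ly

d = 1/p, so σ_d = σ_p / p².
σ_d = 0.00340 / (0.04242)² = 0.00340 / 0.0017995 = 1.8894 pc = 1.8894 × 3.262 ly = 6.1632 ly.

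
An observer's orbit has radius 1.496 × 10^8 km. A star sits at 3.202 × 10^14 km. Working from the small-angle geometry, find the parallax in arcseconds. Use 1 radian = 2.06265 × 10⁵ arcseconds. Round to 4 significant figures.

0.09637 arcsec

θ ≈ B/d = (1.496 × 10^8) / (3.202 × 10^14) = 4.6721 × 10^-7 rad.
In arcseconds: 4.6721 × 10^-7 × 206265 = 0.096369″.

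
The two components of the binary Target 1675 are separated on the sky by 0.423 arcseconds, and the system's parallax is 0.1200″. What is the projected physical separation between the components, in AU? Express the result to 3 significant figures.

3.53 AU

d = 1/p = 1/0.1200″ = 8.3333 pc.
At distance d (pc), an angle of θ arcsec spans θ·d AU: s = 0.423 × 8.3333 = 3.525 AU.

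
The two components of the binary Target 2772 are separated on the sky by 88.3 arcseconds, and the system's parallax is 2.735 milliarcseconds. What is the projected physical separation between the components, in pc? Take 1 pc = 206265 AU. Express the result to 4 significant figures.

d = 1/p = 1/0.002735″ = 365.63 pc.
At distance d (pc), an angle of θ arcsec spans θ·d AU: s = 88.3 × 365.63 = 32285 AU.
= 32285 / 206265 = 0.15652 pc.

0.1565 pc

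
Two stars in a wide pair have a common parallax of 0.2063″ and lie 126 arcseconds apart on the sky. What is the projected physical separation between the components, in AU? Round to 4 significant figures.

d = 1/p = 1/0.2063″ = 4.8473 pc.
At distance d (pc), an angle of θ arcsec spans θ·d AU: s = 126 × 4.8473 = 610.76 AU.

610.8 AU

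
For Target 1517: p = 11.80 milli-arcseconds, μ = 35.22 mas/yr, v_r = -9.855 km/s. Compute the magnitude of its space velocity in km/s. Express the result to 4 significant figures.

17.24 km/s

d = 1/p = 1/0.01180″ = 84.746 pc.
μ = 35.22 mas/yr = 0.03522 ″/yr.
v_t = 4.740 μ d = 4.740 × 0.03522 × 84.746 = 14.148 km/s.
v = √(v_r² + v_t²) = √((-9.855)² + 14.148²) = √297.287 = 17.242 km/s.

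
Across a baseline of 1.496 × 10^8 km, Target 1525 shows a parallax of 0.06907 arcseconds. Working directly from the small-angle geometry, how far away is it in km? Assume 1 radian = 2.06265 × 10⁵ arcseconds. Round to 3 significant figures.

4.47 × 10^14 km

θ = 0.06907″ = 0.06907/206265 = 3.3486 × 10^-7 rad.
d = B/θ = (1.496 × 10^8) / (3.3486 × 10^-7) = 4.4675 × 10^14 km.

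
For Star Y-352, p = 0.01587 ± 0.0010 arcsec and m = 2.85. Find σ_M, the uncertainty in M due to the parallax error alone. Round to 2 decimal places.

σ_M = 0.14 mag

M = m − 5 log₁₀ d + 5 = m + 5 log₁₀ p + 5, so ∂M/∂p = 5/(p ln 10).
σ_M = (5/ln 10) · (σ_p/p) = 2.1715 × 0.0010/0.01587 = 2.1715 × 0.063012 = 0.13683.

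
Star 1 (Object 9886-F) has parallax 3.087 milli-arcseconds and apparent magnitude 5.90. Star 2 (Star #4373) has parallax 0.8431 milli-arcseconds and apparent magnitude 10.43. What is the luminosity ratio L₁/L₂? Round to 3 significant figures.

d₁ = 1/p₁ = 1/0.003087″ = 323.94 pc; d₂ = 1/p₂ = 1/0.0008431″ = 1186.1 pc.
M₁ = m₁ − 5 log₁₀ d₁ + 5 = 5.90 − 12.5523 + 5 = -1.6523.
M₂ = 10.43 − 15.3706 + 5 = 0.0594.
L₁/L₂ = 10^(0.4(M₂ − M₁)) = 10^(0.4 × 1.7117) = 10^0.68468 = 4.8382.

L₁/L₂ = 4.84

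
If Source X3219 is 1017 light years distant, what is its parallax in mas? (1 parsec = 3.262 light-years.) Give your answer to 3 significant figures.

3.21 mas

d = 1017 ly ÷ 3.262 = 311.77 pc.
p = 1/d = 1/311.77 = 0.0032075 arcsec.
= 0.0032075 × 1000 = 3.2075 mas.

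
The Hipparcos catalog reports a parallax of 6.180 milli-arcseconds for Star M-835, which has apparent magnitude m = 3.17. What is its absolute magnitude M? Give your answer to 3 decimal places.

M = -2.875

d = 1/p = 1/0.006180″ = 161.81 pc.
m − M = 5 log₁₀(161.81) − 5 = 11.0450 − 5 = 6.0450.
M = m − (m − M) = 3.17 − 6.0450 = -2.875.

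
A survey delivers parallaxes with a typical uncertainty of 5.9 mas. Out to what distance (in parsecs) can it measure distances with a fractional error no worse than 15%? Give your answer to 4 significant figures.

σ_d/d = σ_p/p, so the condition is σ_p/p ≤ 0.15, i.e. p ≥ σ_p/0.15.
p_min = 5.9/0.15 = 39.333 mas = 0.039333 arcsec.
d_max = 1/p_min = 1/0.039333 = 25.424 pc.

25.42 pc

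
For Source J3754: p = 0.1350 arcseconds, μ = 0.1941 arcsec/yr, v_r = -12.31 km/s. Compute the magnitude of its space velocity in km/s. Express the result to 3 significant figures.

d = 1/p = 1/0.1350″ = 7.4074 pc.
v_t = 4.740 μ d = 4.740 × 0.1941 × 7.4074 = 6.8151 km/s.
v = √(v_r² + v_t²) = √((-12.31)² + 6.8151²) = √197.982 = 14.071 km/s.

14.1 km/s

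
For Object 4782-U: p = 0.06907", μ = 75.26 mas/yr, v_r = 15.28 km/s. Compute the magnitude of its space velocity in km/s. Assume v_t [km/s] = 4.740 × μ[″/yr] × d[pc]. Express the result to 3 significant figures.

16.1 km/s

d = 1/p = 1/0.06907″ = 14.478 pc.
μ = 75.26 mas/yr = 0.07526 ″/yr.
v_t = 4.740 μ d = 4.740 × 0.07526 × 14.478 = 5.1648 km/s.
v = √(v_r² + v_t²) = √(15.28² + 5.1648²) = √260.154 = 16.129 km/s.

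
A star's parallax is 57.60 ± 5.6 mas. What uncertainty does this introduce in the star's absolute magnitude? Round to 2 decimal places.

σ_M = 0.21 mag

M = m − 5 log₁₀ d + 5 = m + 5 log₁₀ p + 5, so ∂M/∂p = 5/(p ln 10).
σ_M = (5/ln 10) · (σ_p/p) = 2.1715 × 5.6/57.60 = 2.1715 × 0.097222 = 0.21112.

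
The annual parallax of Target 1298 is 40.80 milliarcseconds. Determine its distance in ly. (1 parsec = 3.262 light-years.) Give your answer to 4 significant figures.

p = 40.80 milliarcseconds = 0.04080 arcsec.
d = 1/p = 1/0.04080 = 24.51 pc.
In light-years: 24.51 × 3.262 = 79.952 ly.

79.95 ly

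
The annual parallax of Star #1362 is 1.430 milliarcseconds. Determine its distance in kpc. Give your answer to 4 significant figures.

p = 1.430 milliarcseconds = 0.001430 arcsec.
d = 1/p = 1/0.001430 = 699.3 pc.
= 0.6993 kpc.

0.6993 kpc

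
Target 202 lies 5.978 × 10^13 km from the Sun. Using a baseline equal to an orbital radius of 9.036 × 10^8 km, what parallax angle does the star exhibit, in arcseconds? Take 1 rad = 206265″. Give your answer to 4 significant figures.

θ ≈ B/d = (9.036 × 10^8) / (5.978 × 10^13) = 1.5115 × 10^-5 rad.
In arcseconds: 1.5115 × 10^-5 × 206265 = 3.1177″.

3.118 arcsec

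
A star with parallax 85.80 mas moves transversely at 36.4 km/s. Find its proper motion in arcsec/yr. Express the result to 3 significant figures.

d = 1/p = 1/0.08580″ = 11.655 pc.
μ = v_t / (4.74 d) = 36.4 / (4.74 × 11.655) = 36.4 / 55.245 = 0.65888 ″/yr.

0.659 arcsec/yr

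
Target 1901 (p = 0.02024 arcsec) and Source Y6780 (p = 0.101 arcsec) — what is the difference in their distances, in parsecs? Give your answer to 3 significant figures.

39.5 pc

d_A = 1/0.02024″ = 49.407 pc; d_B = 1/0.1010″ = 9.901 pc.
|d_B − d_A| = |9.901 − 49.407| = 39.506 pc.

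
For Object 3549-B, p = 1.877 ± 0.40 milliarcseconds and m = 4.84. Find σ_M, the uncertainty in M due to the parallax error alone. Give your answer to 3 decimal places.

M = m − 5 log₁₀ d + 5 = m + 5 log₁₀ p + 5, so ∂M/∂p = 5/(p ln 10).
σ_M = (5/ln 10) · (σ_p/p) = 2.1715 × 0.40/1.877 = 2.1715 × 0.21311 = 0.46277.

σ_M = 0.463 mag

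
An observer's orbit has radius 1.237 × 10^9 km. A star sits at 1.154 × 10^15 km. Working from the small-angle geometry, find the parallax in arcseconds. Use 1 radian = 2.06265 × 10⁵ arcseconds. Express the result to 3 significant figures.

0.221 arcsec

θ ≈ B/d = (1.237 × 10^9) / (1.154 × 10^15) = 1.0719 × 10^-6 rad.
In arcseconds: 1.0719 × 10^-6 × 206265 = 0.2211″.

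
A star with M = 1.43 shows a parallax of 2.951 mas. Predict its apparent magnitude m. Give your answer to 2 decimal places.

m = 9.08

d = 1/p = 1/0.002951″ = 338.87 pc.
m − M = 5 log₁₀ d − 5 = 5 log₁₀(338.87) − 5 = 12.6502 − 5 = 7.6502.
m = M + (m − M) = 1.43 + 7.6502 = 9.08.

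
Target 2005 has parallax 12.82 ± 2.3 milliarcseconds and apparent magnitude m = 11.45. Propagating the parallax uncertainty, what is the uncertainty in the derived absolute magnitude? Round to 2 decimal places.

σ_M = 0.39 mag

M = m − 5 log₁₀ d + 5 = m + 5 log₁₀ p + 5, so ∂M/∂p = 5/(p ln 10).
σ_M = (5/ln 10) · (σ_p/p) = 2.1715 × 2.3/12.82 = 2.1715 × 0.17941 = 0.38959.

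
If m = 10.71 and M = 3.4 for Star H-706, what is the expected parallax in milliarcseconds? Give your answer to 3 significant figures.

m − M = 10.71 − 3.4 = 7.31.
d = 10^((m−M)/5 + 1) = 10^2.462 = 289.73 pc.
p = 1/d = 1/289.73 = 0.0034515 arcsec = 3.4515 mas.

3.45 mas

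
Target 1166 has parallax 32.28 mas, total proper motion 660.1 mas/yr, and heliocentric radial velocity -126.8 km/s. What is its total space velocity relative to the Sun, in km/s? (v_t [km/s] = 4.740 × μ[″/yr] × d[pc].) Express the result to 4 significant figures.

d = 1/p = 1/0.03228″ = 30.979 pc.
μ = 660.1 mas/yr = 0.6601 ″/yr.
v_t = 4.740 μ d = 4.740 × 0.6601 × 30.979 = 96.929 km/s.
v = √(v_r² + v_t²) = √((-126.8)² + 96.929²) = √25473.5 = 159.6 km/s.

159.6 km/s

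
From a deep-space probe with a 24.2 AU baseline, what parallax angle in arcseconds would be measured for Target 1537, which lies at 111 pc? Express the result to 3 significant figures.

0.218 arcsec

p (arcsec) = B (AU) / d (pc).
p = 24.2 / 111 = 0.21802 arcsec.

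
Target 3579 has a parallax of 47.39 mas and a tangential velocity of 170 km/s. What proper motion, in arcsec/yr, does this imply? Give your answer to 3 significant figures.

d = 1/p = 1/0.04739″ = 21.101 pc.
μ = v_t / (4.74 d) = 170 / (4.74 × 21.101) = 170 / 100.02 = 1.6997 ″/yr.

1.70 arcsec/yr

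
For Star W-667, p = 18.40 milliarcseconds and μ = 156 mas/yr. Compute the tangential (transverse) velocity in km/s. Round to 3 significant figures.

d = 1/p = 1/0.01840″ = 54.348 pc.
μ = 156 mas/yr = 0.156 ″/yr.
v_t = 4.74 × μ × d = 4.74 × 0.156 × 54.348 = 40.187 km/s.

40.2 km/s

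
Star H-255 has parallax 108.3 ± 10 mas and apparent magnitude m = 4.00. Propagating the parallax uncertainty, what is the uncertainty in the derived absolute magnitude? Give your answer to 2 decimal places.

M = m − 5 log₁₀ d + 5 = m + 5 log₁₀ p + 5, so ∂M/∂p = 5/(p ln 10).
σ_M = (5/ln 10) · (σ_p/p) = 2.1715 × 10/108.3 = 2.1715 × 0.092336 = 0.20051.

σ_M = 0.20 mag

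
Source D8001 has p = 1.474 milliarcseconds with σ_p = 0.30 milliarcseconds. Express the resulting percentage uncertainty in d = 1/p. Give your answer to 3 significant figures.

For d = 1/p, |σ_d/d| = |σ_p/p|.
σ_p/p = 0.30 / 1.474 = 0.20353 = 20.353%.

20.4%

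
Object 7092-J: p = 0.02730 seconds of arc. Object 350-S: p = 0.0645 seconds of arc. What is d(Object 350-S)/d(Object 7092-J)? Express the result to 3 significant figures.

Since d = 1/p, d_B/d_A = p_A/p_B.
= 0.02730 / 0.0645 = 0.42326.

0.423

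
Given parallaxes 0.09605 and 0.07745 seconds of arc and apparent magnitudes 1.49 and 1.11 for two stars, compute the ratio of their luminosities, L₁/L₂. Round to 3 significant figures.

L₁/L₂ = 0.458

d₁ = 1/p₁ = 1/0.09605″ = 10.411 pc; d₂ = 1/p₂ = 1/0.07745″ = 12.912 pc.
M₁ = m₁ − 5 log₁₀ d₁ + 5 = 1.49 − 5.0875 + 5 = 1.4025.
M₂ = 1.11 − 5.5550 + 5 = 0.5550.
L₁/L₂ = 10^(0.4(M₂ − M₁)) = 10^(0.4 × (-0.8475)) = 10^(-0.33900) = 0.45814.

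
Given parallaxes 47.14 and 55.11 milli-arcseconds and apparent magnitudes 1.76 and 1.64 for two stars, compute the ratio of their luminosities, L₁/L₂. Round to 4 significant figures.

L₁/L₂ = 1.224

d₁ = 1/p₁ = 1/0.04714″ = 21.213 pc; d₂ = 1/p₂ = 1/0.05511″ = 18.146 pc.
M₁ = m₁ − 5 log₁₀ d₁ + 5 = 1.76 − 6.6330 + 5 = 0.1270.
M₂ = 1.64 − 6.2939 + 5 = 0.3461.
L₁/L₂ = 10^(0.4(M₂ − M₁)) = 10^(0.4 × 0.2191) = 10^0.08764 = 1.2236.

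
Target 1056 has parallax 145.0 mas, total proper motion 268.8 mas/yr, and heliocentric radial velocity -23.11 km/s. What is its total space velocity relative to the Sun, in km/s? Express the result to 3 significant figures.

d = 1/p = 1/0.1450″ = 6.8966 pc.
μ = 268.8 mas/yr = 0.2688 ″/yr.
v_t = 4.740 μ d = 4.740 × 0.2688 × 6.8966 = 8.787 km/s.
v = √(v_r² + v_t²) = √((-23.11)² + 8.787²) = √611.283 = 24.724 km/s.

24.7 km/s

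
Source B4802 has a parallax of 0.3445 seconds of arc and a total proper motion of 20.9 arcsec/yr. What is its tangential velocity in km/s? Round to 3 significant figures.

288 km/s

d = 1/p = 1/0.3445″ = 2.9028 pc.
v_t = 4.74 × μ × d = 4.74 × 20.9 × 2.9028 = 287.57 km/s.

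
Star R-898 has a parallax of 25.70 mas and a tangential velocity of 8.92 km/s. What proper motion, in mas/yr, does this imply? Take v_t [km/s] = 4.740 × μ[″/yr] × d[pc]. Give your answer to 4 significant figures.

48.36 mas/yr

d = 1/p = 1/0.02570″ = 38.911 pc.
μ = v_t / (4.74 d) = 8.92 / (4.74 × 38.911) = 8.92 / 184.44 = 0.048363 ″/yr = 48.363 mas/yr.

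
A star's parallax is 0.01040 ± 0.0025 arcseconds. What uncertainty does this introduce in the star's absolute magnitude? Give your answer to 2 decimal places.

M = m − 5 log₁₀ d + 5 = m + 5 log₁₀ p + 5, so ∂M/∂p = 5/(p ln 10).
σ_M = (5/ln 10) · (σ_p/p) = 2.1715 × 0.0025/0.01040 = 2.1715 × 0.24038 = 0.52199.

σ_M = 0.52 mag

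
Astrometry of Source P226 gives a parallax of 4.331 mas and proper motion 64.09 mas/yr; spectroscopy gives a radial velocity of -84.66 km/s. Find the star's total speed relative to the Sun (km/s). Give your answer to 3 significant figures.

d = 1/p = 1/0.004331″ = 230.89 pc.
μ = 64.09 mas/yr = 0.06409 ″/yr.
v_t = 4.740 μ d = 4.740 × 0.06409 × 230.89 = 70.141 km/s.
v = √(v_r² + v_t²) = √((-84.66)² + 70.141²) = √12087.1 = 109.94 km/s.

110 km/s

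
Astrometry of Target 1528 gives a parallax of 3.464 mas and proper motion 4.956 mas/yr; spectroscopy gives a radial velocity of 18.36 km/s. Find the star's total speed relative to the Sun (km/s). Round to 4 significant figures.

19.57 km/s

d = 1/p = 1/0.003464″ = 288.68 pc.
μ = 4.956 mas/yr = 0.004956 ″/yr.
v_t = 4.740 μ d = 4.740 × 0.004956 × 288.68 = 6.7815 km/s.
v = √(v_r² + v_t²) = √(18.36² + 6.7815²) = √383.078 = 19.572 km/s.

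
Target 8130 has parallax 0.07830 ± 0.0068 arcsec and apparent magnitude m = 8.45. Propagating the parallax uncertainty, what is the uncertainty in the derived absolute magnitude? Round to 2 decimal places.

M = m − 5 log₁₀ d + 5 = m + 5 log₁₀ p + 5, so ∂M/∂p = 5/(p ln 10).
σ_M = (5/ln 10) · (σ_p/p) = 2.1715 × 0.0068/0.07830 = 2.1715 × 0.086845 = 0.18858.

σ_M = 0.19 mag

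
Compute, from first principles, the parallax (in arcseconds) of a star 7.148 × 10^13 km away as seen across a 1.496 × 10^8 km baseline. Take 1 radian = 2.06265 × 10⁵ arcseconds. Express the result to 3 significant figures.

0.432 arcsec

θ ≈ B/d = (1.496 × 10^8) / (7.148 × 10^13) = 2.0929 × 10^-6 rad.
In arcseconds: 2.0929 × 10^-6 × 206265 = 0.43169″.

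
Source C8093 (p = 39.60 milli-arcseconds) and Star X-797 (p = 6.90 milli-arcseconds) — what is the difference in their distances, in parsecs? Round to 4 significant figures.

d_A = 1/0.03960″ = 25.253 pc; d_B = 1/0.006900″ = 144.93 pc.
|d_B − d_A| = |144.93 − 25.253| = 119.68 pc.

119.7 pc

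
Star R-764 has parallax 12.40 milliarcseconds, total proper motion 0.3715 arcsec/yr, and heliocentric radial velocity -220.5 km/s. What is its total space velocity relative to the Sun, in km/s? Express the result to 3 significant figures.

d = 1/p = 1/0.01240″ = 80.645 pc.
v_t = 4.740 μ d = 4.740 × 0.3715 × 80.645 = 142.01 km/s.
v = √(v_r² + v_t²) = √((-220.5)² + 142.01²) = √68787.1 = 262.27 km/s.

262 km/s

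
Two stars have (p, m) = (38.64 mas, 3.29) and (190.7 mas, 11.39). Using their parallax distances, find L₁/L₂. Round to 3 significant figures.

L₁/L₂ = 42300

d₁ = 1/p₁ = 1/0.03864″ = 25.88 pc; d₂ = 1/p₂ = 1/0.1907″ = 5.2438 pc.
M₁ = m₁ − 5 log₁₀ d₁ + 5 = 3.29 − 7.0648 + 5 = 1.2252.
M₂ = 11.39 − 3.5982 + 5 = 12.7918.
L₁/L₂ = 10^(0.4(M₂ − M₁)) = 10^(0.4 × 11.5666) = 10^4.62664 = 42329.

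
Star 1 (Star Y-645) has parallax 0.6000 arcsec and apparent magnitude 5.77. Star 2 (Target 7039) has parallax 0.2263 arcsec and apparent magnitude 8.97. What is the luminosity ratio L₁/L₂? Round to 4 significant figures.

L₁/L₂ = 2.711

d₁ = 1/p₁ = 1/0.6000″ = 1.6667 pc; d₂ = 1/p₂ = 1/0.2263″ = 4.4189 pc.
M₁ = m₁ − 5 log₁₀ d₁ + 5 = 5.77 − 1.1093 + 5 = 9.6607.
M₂ = 8.97 − 3.2266 + 5 = 10.7434.
L₁/L₂ = 10^(0.4(M₂ − M₁)) = 10^(0.4 × 1.0827) = 10^0.43308 = 2.7107.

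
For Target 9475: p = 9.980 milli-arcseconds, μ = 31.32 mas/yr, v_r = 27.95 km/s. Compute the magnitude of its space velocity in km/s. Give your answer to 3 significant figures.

d = 1/p = 1/0.009980″ = 100.2 pc.
μ = 31.32 mas/yr = 0.03132 ″/yr.
v_t = 4.740 μ d = 4.740 × 0.03132 × 100.2 = 14.875 km/s.
v = √(v_r² + v_t²) = √(27.95² + 14.875²) = √1002.47 = 31.662 km/s.

31.7 km/s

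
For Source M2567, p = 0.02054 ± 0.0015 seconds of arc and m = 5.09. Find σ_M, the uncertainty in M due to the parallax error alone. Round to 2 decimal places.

M = m − 5 log₁₀ d + 5 = m + 5 log₁₀ p + 5, so ∂M/∂p = 5/(p ln 10).
σ_M = (5/ln 10) · (σ_p/p) = 2.1715 × 0.0015/0.02054 = 2.1715 × 0.073028 = 0.15858.

σ_M = 0.16 mag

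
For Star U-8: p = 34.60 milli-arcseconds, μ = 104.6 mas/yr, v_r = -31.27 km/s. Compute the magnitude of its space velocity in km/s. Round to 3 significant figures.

34.4 km/s

d = 1/p = 1/0.03460″ = 28.902 pc.
μ = 104.6 mas/yr = 0.1046 ″/yr.
v_t = 4.740 μ d = 4.740 × 0.1046 × 28.902 = 14.33 km/s.
v = √(v_r² + v_t²) = √((-31.27)² + 14.33²) = √1183.16 = 34.397 km/s.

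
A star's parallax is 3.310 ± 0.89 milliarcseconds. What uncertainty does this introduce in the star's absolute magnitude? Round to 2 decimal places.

M = m − 5 log₁₀ d + 5 = m + 5 log₁₀ p + 5, so ∂M/∂p = 5/(p ln 10).
σ_M = (5/ln 10) · (σ_p/p) = 2.1715 × 0.89/3.310 = 2.1715 × 0.26888 = 0.58387.

σ_M = 0.58 mag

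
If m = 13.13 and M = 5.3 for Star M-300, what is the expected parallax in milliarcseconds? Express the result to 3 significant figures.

2.72 mas

m − M = 13.13 − 5.3 = 7.83.
d = 10^((m−M)/5 + 1) = 10^2.566 = 368.13 pc.
p = 1/d = 1/368.13 = 0.0027164 arcsec = 2.7164 mas.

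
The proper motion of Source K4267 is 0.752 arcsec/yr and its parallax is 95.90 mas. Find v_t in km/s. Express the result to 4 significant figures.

37.17 km/s

d = 1/p = 1/0.09590″ = 10.428 pc.
v_t = 4.74 × μ × d = 4.74 × 0.752 × 10.428 = 37.17 km/s.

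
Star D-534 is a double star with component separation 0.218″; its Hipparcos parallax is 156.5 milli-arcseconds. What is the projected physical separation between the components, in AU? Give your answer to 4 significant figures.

1.393 AU

d = 1/p = 1/0.1565″ = 6.3898 pc.
At distance d (pc), an angle of θ arcsec spans θ·d AU: s = 0.218 × 6.3898 = 1.393 AU.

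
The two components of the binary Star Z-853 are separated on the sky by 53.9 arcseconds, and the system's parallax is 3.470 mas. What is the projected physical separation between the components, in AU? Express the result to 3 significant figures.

d = 1/p = 1/0.003470″ = 288.18 pc.
At distance d (pc), an angle of θ arcsec spans θ·d AU: s = 53.9 × 288.18 = 15533 AU.

15500 AU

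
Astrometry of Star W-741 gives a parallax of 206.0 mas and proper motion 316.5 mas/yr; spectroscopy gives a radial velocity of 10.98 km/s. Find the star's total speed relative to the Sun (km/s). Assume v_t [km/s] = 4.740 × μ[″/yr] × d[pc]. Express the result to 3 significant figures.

d = 1/p = 1/0.2060″ = 4.8544 pc.
μ = 316.5 mas/yr = 0.3165 ″/yr.
v_t = 4.740 μ d = 4.740 × 0.3165 × 4.8544 = 7.2826 km/s.
v = √(v_r² + v_t²) = √(10.98² + 7.2826²) = √173.597 = 13.176 km/s.

13.2 km/s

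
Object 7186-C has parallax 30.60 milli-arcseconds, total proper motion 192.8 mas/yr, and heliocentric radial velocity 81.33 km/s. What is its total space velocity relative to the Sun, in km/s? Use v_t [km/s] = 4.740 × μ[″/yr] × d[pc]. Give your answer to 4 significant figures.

d = 1/p = 1/0.03060″ = 32.68 pc.
μ = 192.8 mas/yr = 0.1928 ″/yr.
v_t = 4.740 μ d = 4.740 × 0.1928 × 32.68 = 29.865 km/s.
v = √(v_r² + v_t²) = √(81.33² + 29.865²) = √7506.49 = 86.64 km/s.

86.64 km/s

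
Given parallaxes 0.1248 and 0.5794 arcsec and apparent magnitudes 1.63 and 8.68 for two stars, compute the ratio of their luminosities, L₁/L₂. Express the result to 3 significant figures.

d₁ = 1/p₁ = 1/0.1248″ = 8.0128 pc; d₂ = 1/p₂ = 1/0.5794″ = 1.7259 pc.
M₁ = m₁ − 5 log₁₀ d₁ + 5 = 1.63 − 4.5189 + 5 = 2.1111.
M₂ = 8.68 − 1.1851 + 5 = 12.4949.
L₁/L₂ = 10^(0.4(M₂ − M₁)) = 10^(0.4 × 10.3838) = 10^4.15352 = 14240.

L₁/L₂ = 14200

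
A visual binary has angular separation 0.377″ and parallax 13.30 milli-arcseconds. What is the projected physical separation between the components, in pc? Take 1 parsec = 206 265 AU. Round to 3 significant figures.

d = 1/p = 1/0.01330″ = 75.188 pc.
At distance d (pc), an angle of θ arcsec spans θ·d AU: s = 0.377 × 75.188 = 28.346 AU.
= 28.346 / 206265 = 0.00013743 pc.

0.000137 pc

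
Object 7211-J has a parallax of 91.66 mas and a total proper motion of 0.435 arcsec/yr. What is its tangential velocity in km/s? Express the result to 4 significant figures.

22.50 km/s

d = 1/p = 1/0.09166″ = 10.91 pc.
v_t = 4.74 × μ × d = 4.74 × 0.435 × 10.91 = 22.495 km/s.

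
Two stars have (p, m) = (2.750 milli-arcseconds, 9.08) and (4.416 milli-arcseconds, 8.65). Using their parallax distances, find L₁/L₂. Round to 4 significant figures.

L₁/L₂ = 1.735

d₁ = 1/p₁ = 1/0.002750″ = 363.64 pc; d₂ = 1/p₂ = 1/0.004416″ = 226.45 pc.
M₁ = m₁ − 5 log₁₀ d₁ + 5 = 9.08 − 12.8034 + 5 = 1.2766.
M₂ = 8.65 − 11.7749 + 5 = 1.8751.
L₁/L₂ = 10^(0.4(M₂ − M₁)) = 10^(0.4 × 0.5985) = 10^0.23940 = 1.7354.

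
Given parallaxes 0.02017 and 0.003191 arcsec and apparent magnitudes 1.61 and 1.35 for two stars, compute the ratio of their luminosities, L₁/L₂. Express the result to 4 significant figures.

d₁ = 1/p₁ = 1/0.02017″ = 49.579 pc; d₂ = 1/p₂ = 1/0.003191″ = 313.38 pc.
M₁ = m₁ − 5 log₁₀ d₁ + 5 = 1.61 − 8.4765 + 5 = -1.8665.
M₂ = 1.35 − 12.4804 + 5 = -6.1304.
L₁/L₂ = 10^(0.4(M₂ − M₁)) = 10^(0.4 × (-4.2639)) = 10^(-1.70556) = 0.019699.

L₁/L₂ = 0.01970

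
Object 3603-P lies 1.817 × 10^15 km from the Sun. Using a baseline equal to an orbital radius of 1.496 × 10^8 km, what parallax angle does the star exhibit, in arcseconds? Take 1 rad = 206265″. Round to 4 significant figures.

θ ≈ B/d = (1.496 × 10^8) / (1.817 × 10^15) = 8.2334 × 10^-8 rad.
In arcseconds: 8.2334 × 10^-8 × 206265 = 0.016983″.

0.01698 arcsec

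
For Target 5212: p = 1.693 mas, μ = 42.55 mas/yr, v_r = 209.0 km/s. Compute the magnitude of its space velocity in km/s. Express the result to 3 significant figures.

241 km/s

d = 1/p = 1/0.001693″ = 590.67 pc.
μ = 42.55 mas/yr = 0.04255 ″/yr.
v_t = 4.740 μ d = 4.740 × 0.04255 × 590.67 = 119.13 km/s.
v = √(v_r² + v_t²) = √(209.0² + 119.13²) = √57873 = 240.57 km/s.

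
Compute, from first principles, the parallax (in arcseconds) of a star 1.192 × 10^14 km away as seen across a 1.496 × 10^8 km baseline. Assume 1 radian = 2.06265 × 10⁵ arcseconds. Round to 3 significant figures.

θ ≈ B/d = (1.496 × 10^8) / (1.192 × 10^14) = 1.2550 × 10^-6 rad.
In arcseconds: 1.2550 × 10^-6 × 206265 = 0.25886″.

0.259 arcsec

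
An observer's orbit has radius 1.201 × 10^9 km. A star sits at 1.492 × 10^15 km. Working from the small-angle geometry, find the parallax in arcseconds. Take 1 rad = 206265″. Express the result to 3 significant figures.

0.166 arcsec

θ ≈ B/d = (1.201 × 10^9) / (1.492 × 10^15) = 8.0496 × 10^-7 rad.
In arcseconds: 8.0496 × 10^-7 × 206265 = 0.16604″.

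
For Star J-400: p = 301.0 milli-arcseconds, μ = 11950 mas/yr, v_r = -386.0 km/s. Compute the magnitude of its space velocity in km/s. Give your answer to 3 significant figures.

d = 1/p = 1/0.3010″ = 3.3223 pc.
μ = 11950 mas/yr = 11.95 ″/yr.
v_t = 4.740 μ d = 4.740 × 11.95 × 3.3223 = 188.19 km/s.
v = √(v_r² + v_t²) = √((-386.0)² + 188.19²) = √184411 = 429.43 km/s.

429 km/s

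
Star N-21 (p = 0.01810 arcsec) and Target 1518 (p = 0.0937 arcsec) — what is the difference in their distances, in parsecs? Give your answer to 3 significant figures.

d_A = 1/0.01810″ = 55.249 pc; d_B = 1/0.09370″ = 10.672 pc.
|d_B − d_A| = |10.672 − 55.249| = 44.577 pc.

44.6 pc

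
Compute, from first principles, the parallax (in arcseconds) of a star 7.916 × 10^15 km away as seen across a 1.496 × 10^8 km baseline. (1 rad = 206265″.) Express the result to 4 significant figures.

θ ≈ B/d = (1.496 × 10^8) / (7.916 × 10^15) = 1.8898 × 10^-8 rad.
In arcseconds: 1.8898 × 10^-8 × 206265 = 0.003898″.

0.003898 arcsec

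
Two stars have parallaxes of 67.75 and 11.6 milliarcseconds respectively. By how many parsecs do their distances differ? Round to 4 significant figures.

71.45 pc

d_A = 1/0.06775″ = 14.76 pc; d_B = 1/0.01160″ = 86.207 pc.
|d_B − d_A| = |86.207 − 14.76| = 71.447 pc.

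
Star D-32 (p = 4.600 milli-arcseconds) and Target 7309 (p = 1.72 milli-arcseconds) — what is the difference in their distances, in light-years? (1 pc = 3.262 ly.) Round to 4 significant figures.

d_A = 1/0.004600″ = 217.39 pc; d_B = 1/0.001720″ = 581.4 pc.
|d_B − d_A| = |581.4 − 217.39| = 364.01 pc = 364.01 × 3.262 ly = 1187.4 ly.

1187 ly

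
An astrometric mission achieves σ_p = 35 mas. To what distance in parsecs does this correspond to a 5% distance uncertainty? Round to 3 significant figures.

σ_d/d = σ_p/p, so the condition is σ_p/p ≤ 0.05, i.e. p ≥ σ_p/0.05.
p_min = 35/0.05 = 700 mas = 0.7 arcsec.
d_max = 1/p_min = 1/0.7 = 1.4286 pc.

1.43 pc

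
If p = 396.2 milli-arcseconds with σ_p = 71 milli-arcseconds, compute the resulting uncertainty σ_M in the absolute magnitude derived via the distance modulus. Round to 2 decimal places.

σ_M = 0.39 mag

M = m − 5 log₁₀ d + 5 = m + 5 log₁₀ p + 5, so ∂M/∂p = 5/(p ln 10).
σ_M = (5/ln 10) · (σ_p/p) = 2.1715 × 71/396.2 = 2.1715 × 0.1792 = 0.38913.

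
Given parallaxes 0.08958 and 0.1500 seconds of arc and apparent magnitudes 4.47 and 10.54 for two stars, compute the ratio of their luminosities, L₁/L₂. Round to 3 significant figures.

d₁ = 1/p₁ = 1/0.08958″ = 11.163 pc; d₂ = 1/p₂ = 1/0.1500″ = 6.6667 pc.
M₁ = m₁ − 5 log₁₀ d₁ + 5 = 4.47 − 5.2389 + 5 = 4.2311.
M₂ = 10.54 − 4.1196 + 5 = 11.4204.
L₁/L₂ = 10^(0.4(M₂ − M₁)) = 10^(0.4 × 7.1893) = 10^2.87572 = 751.14.

L₁/L₂ = 751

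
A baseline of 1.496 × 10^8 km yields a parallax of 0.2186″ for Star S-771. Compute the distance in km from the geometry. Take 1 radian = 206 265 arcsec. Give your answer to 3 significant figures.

θ = 0.2186″ = 0.2186/206265 = 1.0598 × 10^-6 rad.
d = B/θ = (1.496 × 10^8) / (1.0598 × 10^-6) = 1.4116 × 10^14 km.

1.41 × 10^14 km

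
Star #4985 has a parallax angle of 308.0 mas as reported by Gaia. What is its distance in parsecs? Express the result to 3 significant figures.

p = 308.0 mas = 0.3080 arcsec.
d = 1/p = 1/0.3080 = 3.2468 pc.

3.25 pc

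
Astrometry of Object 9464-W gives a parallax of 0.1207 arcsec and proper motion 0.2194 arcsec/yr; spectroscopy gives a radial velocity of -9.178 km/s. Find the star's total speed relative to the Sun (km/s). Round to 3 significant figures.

d = 1/p = 1/0.1207″ = 8.285 pc.
v_t = 4.740 μ d = 4.740 × 0.2194 × 8.285 = 8.616 km/s.
v = √(v_r² + v_t²) = √((-9.178)² + 8.616²) = √158.471 = 12.589 km/s.

12.6 km/s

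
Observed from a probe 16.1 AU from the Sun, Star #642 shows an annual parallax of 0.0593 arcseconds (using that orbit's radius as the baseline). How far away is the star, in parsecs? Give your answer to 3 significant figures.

272 pc

With baseline B (in AU) and parallax p (in arcsec), d = B/p parsecs.
d = 16.1 / 0.0593 = 271.5 pc.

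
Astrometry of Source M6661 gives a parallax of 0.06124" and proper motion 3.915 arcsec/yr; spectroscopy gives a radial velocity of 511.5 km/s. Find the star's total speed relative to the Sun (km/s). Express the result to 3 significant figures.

595 km/s

d = 1/p = 1/0.06124″ = 16.329 pc.
v_t = 4.740 μ d = 4.740 × 3.915 × 16.329 = 303.02 km/s.
v = √(v_r² + v_t²) = √(511.5² + 303.02²) = √353453 = 594.52 km/s.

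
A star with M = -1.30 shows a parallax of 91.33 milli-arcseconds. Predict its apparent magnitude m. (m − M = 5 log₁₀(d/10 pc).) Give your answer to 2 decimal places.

m = -1.10

d = 1/p = 1/0.09133″ = 10.949 pc.
m − M = 5 log₁₀ d − 5 = 5 log₁₀(10.949) − 5 = 5.1969 − 5 = 0.1969.
m = M + (m − M) = -1.30 + 0.1969 = -1.10.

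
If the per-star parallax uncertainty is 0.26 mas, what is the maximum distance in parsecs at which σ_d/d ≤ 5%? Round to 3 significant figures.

σ_d/d = σ_p/p, so the condition is σ_p/p ≤ 0.05, i.e. p ≥ σ_p/0.05.
p_min = 0.26/0.05 = 5.2 mas = 0.0052 arcsec.
d_max = 1/p_min = 1/0.0052 = 192.31 pc.

192 pc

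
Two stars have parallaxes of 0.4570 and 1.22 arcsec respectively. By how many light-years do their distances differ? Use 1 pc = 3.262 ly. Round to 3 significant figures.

4.46 ly

d_A = 1/0.4570″ = 2.1882 pc; d_B = 1/1.220″ = 0.81967 pc.
|d_B − d_A| = |0.81967 − 2.1882| = 1.3685 pc = 1.3685 × 3.262 ly = 4.464 ly.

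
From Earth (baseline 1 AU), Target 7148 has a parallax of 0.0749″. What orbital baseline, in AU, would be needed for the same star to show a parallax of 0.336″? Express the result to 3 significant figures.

4.49 AU

Parallax scales linearly with baseline: p ∝ B, so B = p_target / p_Earth × 1 AU.
B = 0.336 / 0.0749 = 4.486 AU.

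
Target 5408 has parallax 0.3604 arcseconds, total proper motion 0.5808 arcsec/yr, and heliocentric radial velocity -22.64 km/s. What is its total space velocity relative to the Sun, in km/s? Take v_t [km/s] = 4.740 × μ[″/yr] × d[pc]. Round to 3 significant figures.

23.9 km/s

d = 1/p = 1/0.3604″ = 2.7747 pc.
v_t = 4.740 μ d = 4.740 × 0.5808 × 2.7747 = 7.6387 km/s.
v = √(v_r² + v_t²) = √((-22.64)² + 7.6387²) = √570.919 = 23.894 km/s.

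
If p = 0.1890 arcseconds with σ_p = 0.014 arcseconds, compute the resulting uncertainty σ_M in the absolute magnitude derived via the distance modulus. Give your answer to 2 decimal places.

M = m − 5 log₁₀ d + 5 = m + 5 log₁₀ p + 5, so ∂M/∂p = 5/(p ln 10).
σ_M = (5/ln 10) · (σ_p/p) = 2.1715 × 0.014/0.1890 = 2.1715 × 0.074074 = 0.16085.

σ_M = 0.16 mag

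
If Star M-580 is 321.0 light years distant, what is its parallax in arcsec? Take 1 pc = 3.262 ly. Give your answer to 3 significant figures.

d = 321.0 ly ÷ 3.262 = 98.406 pc.
p = 1/d = 1/98.406 = 0.010162 arcsec.

0.0102 arcsec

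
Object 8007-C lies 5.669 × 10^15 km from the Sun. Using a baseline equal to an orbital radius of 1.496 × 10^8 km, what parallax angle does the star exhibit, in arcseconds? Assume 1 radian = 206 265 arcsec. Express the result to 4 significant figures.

θ ≈ B/d = (1.496 × 10^8) / (5.669 × 10^15) = 2.6389 × 10^-8 rad.
In arcseconds: 2.6389 × 10^-8 × 206265 = 0.0054431″.

0.005443 arcsec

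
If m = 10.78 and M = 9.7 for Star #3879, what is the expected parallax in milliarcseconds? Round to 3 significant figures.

60.8 mas

m − M = 10.78 − 9.7 = 1.08.
d = 10^((m−M)/5 + 1) = 10^1.216 = 16.444 pc.
p = 1/d = 1/16.444 = 0.060812 arcsec = 60.812 mas.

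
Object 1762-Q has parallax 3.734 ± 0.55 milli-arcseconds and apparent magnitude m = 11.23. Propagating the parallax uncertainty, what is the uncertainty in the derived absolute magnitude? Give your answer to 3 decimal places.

M = m − 5 log₁₀ d + 5 = m + 5 log₁₀ p + 5, so ∂M/∂p = 5/(p ln 10).
σ_M = (5/ln 10) · (σ_p/p) = 2.1715 × 0.55/3.734 = 2.1715 × 0.1473 = 0.31986.

σ_M = 0.320 mag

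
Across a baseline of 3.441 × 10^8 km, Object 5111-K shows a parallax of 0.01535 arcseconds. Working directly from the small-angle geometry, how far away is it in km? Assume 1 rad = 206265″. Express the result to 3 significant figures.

θ = 0.01535″ = 0.01535/206265 = 7.4419 × 10^-8 rad.
d = B/θ = (3.441 × 10^8) / (7.4419 × 10^-8) = 4.6238 × 10^15 km.

4.62 × 10^15 km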